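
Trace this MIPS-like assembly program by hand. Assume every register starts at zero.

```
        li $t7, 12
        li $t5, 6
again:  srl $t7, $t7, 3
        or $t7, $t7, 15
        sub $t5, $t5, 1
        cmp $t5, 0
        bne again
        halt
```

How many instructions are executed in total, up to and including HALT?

after li $t7, 12: $t7=12
after li $t5, 6: $t5=6
after srl $t7, $t7, 3: $t7=12>>3=1
after or $t7, $t7, 15: $t7=1|15=15
after sub $t5, $t5, 1: $t5=6-1=5
cmp $t5, 0  (cmp 5,0)
bne again: taken
after srl $t7, $t7, 3: $t7=15>>3=1
after or $t7, $t7, 15: $t7=1|15=15
after sub $t5, $t5, 1: $t5=5-1=4
cmp $t5, 0  (cmp 4,0)
bne again: taken
after srl $t7, $t7, 3: $t7=15>>3=1
after or $t7, $t7, 15: $t7=1|15=15
after sub $t5, $t5, 1: $t5=4-1=3
cmp $t5, 0  (cmp 3,0)
bne again: taken
after srl $t7, $t7, 3: $t7=15>>3=1
after or $t7, $t7, 15: $t7=1|15=15
after sub $t5, $t5, 1: $t5=3-1=2
cmp $t5, 0  (cmp 2,0)
bne again: taken
after srl $t7, $t7, 3: $t7=15>>3=1
after or $t7, $t7, 15: $t7=1|15=15
after sub $t5, $t5, 1: $t5=2-1=1
cmp $t5, 0  (cmp 1,0)
bne again: taken
after srl $t7, $t7, 3: $t7=15>>3=1
after or $t7, $t7, 15: $t7=1|15=15
after sub $t5, $t5, 1: $t5=1-1=0
cmp $t5, 0  (cmp 0,0)
bne again: not taken
halt.
Total executed instructions: 33.

33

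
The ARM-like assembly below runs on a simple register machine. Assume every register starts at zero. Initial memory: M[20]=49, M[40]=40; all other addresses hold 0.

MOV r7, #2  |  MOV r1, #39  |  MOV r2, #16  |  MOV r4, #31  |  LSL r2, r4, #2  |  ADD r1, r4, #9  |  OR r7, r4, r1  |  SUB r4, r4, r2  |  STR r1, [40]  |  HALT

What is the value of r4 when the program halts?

r7=2
r1=39
r2=16
r4=31
r2=31<<2=124
r1=31+9=40
r7=31|40=63
r4=31-124=-93
STR r1, [40] → M[40]=40
halt.

-93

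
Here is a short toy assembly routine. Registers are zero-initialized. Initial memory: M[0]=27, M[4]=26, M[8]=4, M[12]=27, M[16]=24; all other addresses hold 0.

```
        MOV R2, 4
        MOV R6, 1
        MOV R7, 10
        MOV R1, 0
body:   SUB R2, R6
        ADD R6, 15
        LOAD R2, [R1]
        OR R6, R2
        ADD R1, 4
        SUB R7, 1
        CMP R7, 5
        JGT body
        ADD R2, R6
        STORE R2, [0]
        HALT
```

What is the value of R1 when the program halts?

MOV R2, 4 → R2=4
MOV R6, 1 → R6=1
MOV R7, 10 → R7=10
MOV R1, 0 → R1=0
SUB R2, R6 → R2=4-1=3
ADD R6, 15 → R6=1+15=16
LOAD R2, [R1] → R2=M[0]=27
OR R6, R2 → R6=16|27=27
ADD R1, 4 → R1=0+4=4
SUB R7, 1 → R7=10-1=9
CMP R7, 5  (cmp 9,5)
JGT body: taken
SUB R2, R6 → R2=27-27=0
ADD R6, 15 → R6=27+15=42
LOAD R2, [R1] → R2=M[4]=26
OR R6, R2 → R6=42|26=58
ADD R1, 4 → R1=4+4=8
SUB R7, 1 → R7=9-1=8
CMP R7, 5  (cmp 8,5)
JGT body: taken
SUB R2, R6 → R2=26-58=-32
ADD R6, 15 → R6=58+15=73
LOAD R2, [R1] → R2=M[8]=4
OR R6, R2 → R6=73|4=77
ADD R1, 4 → R1=8+4=12
SUB R7, 1 → R7=8-1=7
CMP R7, 5  (cmp 7,5)
JGT body: taken
SUB R2, R6 → R2=4-77=-73
ADD R6, 15 → R6=77+15=92
LOAD R2, [R1] → R2=M[12]=27
OR R6, R2 → R6=92|27=95
ADD R1, 4 → R1=12+4=16
SUB R7, 1 → R7=7-1=6
CMP R7, 5  (cmp 6,5)
JGT body: taken
SUB R2, R6 → R2=27-95=-68
ADD R6, 15 → R6=95+15=110
LOAD R2, [R1] → R2=M[16]=24
OR R6, R2 → R6=110|24=126
ADD R1, 4 → R1=16+4=20
SUB R7, 1 → R7=6-1=5
CMP R7, 5  (cmp 5,5)
JGT body: not taken
ADD R2, R6 → R2=24+126=150
STORE R2, [0] → M[0]=150
halt.

20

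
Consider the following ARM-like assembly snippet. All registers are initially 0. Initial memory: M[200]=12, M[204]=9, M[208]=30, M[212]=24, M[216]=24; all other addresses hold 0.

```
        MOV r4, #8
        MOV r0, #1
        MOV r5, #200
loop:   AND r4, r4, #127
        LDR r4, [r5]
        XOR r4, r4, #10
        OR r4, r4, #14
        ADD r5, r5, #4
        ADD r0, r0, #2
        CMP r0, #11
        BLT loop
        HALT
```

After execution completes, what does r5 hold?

MOV r4, #8 → r4=8
MOV r0, #1 → r0=1
MOV r5, #200 → r5=200
AND r4, r4, #127 → r4=8&127=8
LDR r4, [r5] → r4=M[200]=12
XOR r4, r4, #10 → r4=12^10=6
OR r4, r4, #14 → r4=6|14=14
ADD r5, r5, #4 → r5=200+4=204
ADD r0, r0, #2 → r0=1+2=3
CMP r0, #11  (cmp 3,11)
BLT loop: taken
AND r4, r4, #127 → r4=14&127=14
LDR r4, [r5] → r4=M[204]=9
XOR r4, r4, #10 → r4=9^10=3
OR r4, r4, #14 → r4=3|14=15
ADD r5, r5, #4 → r5=204+4=208
ADD r0, r0, #2 → r0=3+2=5
CMP r0, #11  (cmp 5,11)
BLT loop: taken
AND r4, r4, #127 → r4=15&127=15
LDR r4, [r5] → r4=M[208]=30
XOR r4, r4, #10 → r4=30^10=20
OR r4, r4, #14 → r4=20|14=30
ADD r5, r5, #4 → r5=208+4=212
ADD r0, r0, #2 → r0=5+2=7
CMP r0, #11  (cmp 7,11)
BLT loop: taken
AND r4, r4, #127 → r4=30&127=30
LDR r4, [r5] → r4=M[212]=24
XOR r4, r4, #10 → r4=24^10=18
OR r4, r4, #14 → r4=18|14=30
ADD r5, r5, #4 → r5=212+4=216
ADD r0, r0, #2 → r0=7+2=9
CMP r0, #11  (cmp 9,11)
BLT loop: taken
AND r4, r4, #127 → r4=30&127=30
LDR r4, [r5] → r4=M[216]=24
XOR r4, r4, #10 → r4=24^10=18
OR r4, r4, #14 → r4=18|14=30
ADD r5, r5, #4 → r5=216+4=220
ADD r0, r0, #2 → r0=9+2=11
CMP r0, #11  (cmp 11,11)
BLT loop: not taken
halt.

220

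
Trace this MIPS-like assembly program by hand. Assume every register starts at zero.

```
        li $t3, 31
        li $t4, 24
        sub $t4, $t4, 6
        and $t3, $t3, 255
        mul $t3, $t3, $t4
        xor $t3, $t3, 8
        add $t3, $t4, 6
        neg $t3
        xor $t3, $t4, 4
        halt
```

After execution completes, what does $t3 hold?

22

li $t3, 31 → $t3=31
li $t4, 24 → $t4=24
sub $t4, $t4, 6 → $t4=24-6=18
and $t3, $t3, 255 → $t3=31&255=31
mul $t3, $t3, $t4 → $t3=31*18=558
xor $t3, $t3, 8 → $t3=558^8=550
add $t3, $t4, 6 → $t3=18+6=24
neg $t3 → $t3=-(24)=-24
xor $t3, $t4, 4 → $t3=18^4=22
halt.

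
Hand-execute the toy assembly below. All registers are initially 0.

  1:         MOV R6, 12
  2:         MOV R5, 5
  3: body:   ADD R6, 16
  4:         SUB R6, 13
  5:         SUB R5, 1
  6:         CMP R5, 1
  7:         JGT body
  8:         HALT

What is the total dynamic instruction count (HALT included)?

after MOV R6, 12: R6=12
after MOV R5, 5: R5=5
after ADD R6, 16: R6=12+16=28
after SUB R6, 13: R6=28-13=15
after SUB R5, 1: R5=5-1=4
CMP R5, 1  (cmp 4,1)
JGT body: taken
after ADD R6, 16: R6=15+16=31
after SUB R6, 13: R6=31-13=18
after SUB R5, 1: R5=4-1=3
CMP R5, 1  (cmp 3,1)
JGT body: taken
after ADD R6, 16: R6=18+16=34
after SUB R6, 13: R6=34-13=21
after SUB R5, 1: R5=3-1=2
CMP R5, 1  (cmp 2,1)
JGT body: taken
after ADD R6, 16: R6=21+16=37
after SUB R6, 13: R6=37-13=24
after SUB R5, 1: R5=2-1=1
CMP R5, 1  (cmp 1,1)
JGT body: not taken
halt.
Total executed instructions: 23.

23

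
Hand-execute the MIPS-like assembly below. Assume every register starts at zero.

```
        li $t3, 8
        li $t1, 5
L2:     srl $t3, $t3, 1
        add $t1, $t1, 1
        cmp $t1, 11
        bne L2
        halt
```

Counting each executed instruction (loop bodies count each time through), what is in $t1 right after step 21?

10

li $t3, 8 → $t3=8
li $t1, 5 → $t1=5
srl $t3, $t3, 1 → $t3=8>>1=4
add $t1, $t1, 1 → $t1=5+1=6
cmp $t1, 11  (cmp 6,11)
bne L2: taken
srl $t3, $t3, 1 → $t3=4>>1=2
add $t1, $t1, 1 → $t1=6+1=7
cmp $t1, 11  (cmp 7,11)
bne L2: taken
srl $t3, $t3, 1 → $t3=2>>1=1
add $t1, $t1, 1 → $t1=7+1=8
cmp $t1, 11  (cmp 8,11)
bne L2: taken
srl $t3, $t3, 1 → $t3=1>>1=0
add $t1, $t1, 1 → $t1=8+1=9
cmp $t1, 11  (cmp 9,11)
bne L2: taken
srl $t3, $t3, 1 → $t3=0>>1=0
add $t1, $t1, 1 → $t1=9+1=10
cmp $t1, 11  (cmp 10,11)
After step 21: $t1 = 10.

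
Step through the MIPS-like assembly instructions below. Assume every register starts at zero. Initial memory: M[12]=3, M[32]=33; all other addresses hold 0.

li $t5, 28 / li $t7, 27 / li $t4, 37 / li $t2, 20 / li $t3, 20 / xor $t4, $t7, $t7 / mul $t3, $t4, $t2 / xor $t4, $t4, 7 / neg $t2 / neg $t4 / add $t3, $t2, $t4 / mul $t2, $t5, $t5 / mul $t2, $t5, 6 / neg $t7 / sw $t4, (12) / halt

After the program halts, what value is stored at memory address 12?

li $t5, 28 → $t5=28
li $t7, 27 → $t7=27
li $t4, 37 → $t4=37
li $t2, 20 → $t2=20
li $t3, 20 → $t3=20
xor $t4, $t7, $t7 → $t4=27^27=0
mul $t3, $t4, $t2 → $t3=0*20=0
xor $t4, $t4, 7 → $t4=0^7=7
neg $t2 → $t2=-(20)=-20
neg $t4 → $t4=-(7)=-7
add $t3, $t2, $t4 → $t3=(-20)+(-7)=-27
mul $t2, $t5, $t5 → $t2=28*28=784
mul $t2, $t5, 6 → $t2=28*6=168
neg $t7 → $t7=-(27)=-27
sw $t4, (12) → M[12]=-7
halt.

-7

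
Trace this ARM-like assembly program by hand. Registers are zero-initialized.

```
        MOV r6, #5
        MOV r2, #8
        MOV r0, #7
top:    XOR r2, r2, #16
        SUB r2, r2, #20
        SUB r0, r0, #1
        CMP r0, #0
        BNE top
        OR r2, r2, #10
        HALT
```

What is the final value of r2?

-146

MOV r6, #5 → r6=5
MOV r2, #8 → r2=8
MOV r0, #7 → r0=7
XOR r2, r2, #16 → r2=8^16=24
SUB r2, r2, #20 → r2=24-20=4
SUB r0, r0, #1 → r0=7-1=6
CMP r0, #0  (cmp 6,0)
BNE top: taken
XOR r2, r2, #16 → r2=4^16=20
SUB r2, r2, #20 → r2=20-20=0
SUB r0, r0, #1 → r0=6-1=5
CMP r0, #0  (cmp 5,0)
BNE top: taken
XOR r2, r2, #16 → r2=0^16=16
SUB r2, r2, #20 → r2=16-20=-4
SUB r0, r0, #1 → r0=5-1=4
CMP r0, #0  (cmp 4,0)
BNE top: taken
XOR r2, r2, #16 → r2=(-4)^16=-20
SUB r2, r2, #20 → r2=(-20)-20=-40
SUB r0, r0, #1 → r0=4-1=3
CMP r0, #0  (cmp 3,0)
BNE top: taken
XOR r2, r2, #16 → r2=(-40)^16=-56
SUB r2, r2, #20 → r2=(-56)-20=-76
SUB r0, r0, #1 → r0=3-1=2
CMP r0, #0  (cmp 2,0)
BNE top: taken
XOR r2, r2, #16 → r2=(-76)^16=-92
SUB r2, r2, #20 → r2=(-92)-20=-112
SUB r0, r0, #1 → r0=2-1=1
CMP r0, #0  (cmp 1,0)
BNE top: taken
XOR r2, r2, #16 → r2=(-112)^16=-128
SUB r2, r2, #20 → r2=(-128)-20=-148
SUB r0, r0, #1 → r0=1-1=0
CMP r0, #0  (cmp 0,0)
BNE top: not taken
OR r2, r2, #10 → r2=(-148)|10=-146
halt.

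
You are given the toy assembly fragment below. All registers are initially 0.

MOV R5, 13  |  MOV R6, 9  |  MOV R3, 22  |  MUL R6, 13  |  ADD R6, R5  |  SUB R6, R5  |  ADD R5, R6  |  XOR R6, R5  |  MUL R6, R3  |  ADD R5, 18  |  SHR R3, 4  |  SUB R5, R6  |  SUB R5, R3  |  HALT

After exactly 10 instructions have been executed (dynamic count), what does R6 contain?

5434

R5=13
R6=9
R3=22
R6=9*13=117
R6=117+13=130
R6=130-13=117
R5=13+117=130
R6=117^130=247
R6=247*22=5434
R5=130+18=148
After step 10: R6 = 5434.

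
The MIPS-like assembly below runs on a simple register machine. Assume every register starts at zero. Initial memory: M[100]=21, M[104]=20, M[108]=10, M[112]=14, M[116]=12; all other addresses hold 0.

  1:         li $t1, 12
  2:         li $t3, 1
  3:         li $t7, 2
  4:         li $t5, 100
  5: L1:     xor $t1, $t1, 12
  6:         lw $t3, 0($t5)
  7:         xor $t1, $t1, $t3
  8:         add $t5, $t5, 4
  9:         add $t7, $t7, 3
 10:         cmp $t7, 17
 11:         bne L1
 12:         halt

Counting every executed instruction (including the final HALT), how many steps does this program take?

40

$t1=12
$t3=1
$t7=2
$t5=100
$t1=12^12=0
$t3=M[100]=21
$t1=0^21=21
$t5=100+4=104
$t7=2+3=5
cmp $t7, 17  (cmp 5,17)
bne L1: taken
$t1=21^12=25
$t3=M[104]=20
$t1=25^20=13
$t5=104+4=108
$t7=5+3=8
cmp $t7, 17  (cmp 8,17)
bne L1: taken
$t1=13^12=1
$t3=M[108]=10
$t1=1^10=11
$t5=108+4=112
$t7=8+3=11
cmp $t7, 17  (cmp 11,17)
bne L1: taken
$t1=11^12=7
$t3=M[112]=14
$t1=7^14=9
$t5=112+4=116
$t7=11+3=14
cmp $t7, 17  (cmp 14,17)
bne L1: taken
$t1=9^12=5
$t3=M[116]=12
$t1=5^12=9
$t5=116+4=120
$t7=14+3=17
cmp $t7, 17  (cmp 17,17)
bne L1: not taken
halt.
Total executed instructions: 40.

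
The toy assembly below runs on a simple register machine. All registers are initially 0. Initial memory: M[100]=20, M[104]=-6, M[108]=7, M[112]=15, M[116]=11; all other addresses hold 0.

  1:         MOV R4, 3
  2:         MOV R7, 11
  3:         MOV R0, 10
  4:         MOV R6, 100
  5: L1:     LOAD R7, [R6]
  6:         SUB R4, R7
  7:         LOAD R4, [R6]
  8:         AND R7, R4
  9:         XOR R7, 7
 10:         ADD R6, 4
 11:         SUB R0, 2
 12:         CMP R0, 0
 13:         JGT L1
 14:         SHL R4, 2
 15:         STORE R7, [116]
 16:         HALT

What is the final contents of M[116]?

12

MOV R4, 3 → R4=3
MOV R7, 11 → R7=11
MOV R0, 10 → R0=10
MOV R6, 100 → R6=100
LOAD R7, [R6] → R7=M[100]=20
SUB R4, R7 → R4=3-20=-17
LOAD R4, [R6] → R4=M[100]=20
AND R7, R4 → R7=20&20=20
XOR R7, 7 → R7=20^7=19
ADD R6, 4 → R6=100+4=104
SUB R0, 2 → R0=10-2=8
CMP R0, 0  (cmp 8,0)
JGT L1: taken
LOAD R7, [R6] → R7=M[104]=-6
SUB R4, R7 → R4=20-(-6)=26
LOAD R4, [R6] → R4=M[104]=-6
AND R7, R4 → R7=(-6)&(-6)=-6
XOR R7, 7 → R7=(-6)^7=-3
ADD R6, 4 → R6=104+4=108
SUB R0, 2 → R0=8-2=6
CMP R0, 0  (cmp 6,0)
JGT L1: taken
LOAD R7, [R6] → R7=M[108]=7
SUB R4, R7 → R4=(-6)-7=-13
LOAD R4, [R6] → R4=M[108]=7
AND R7, R4 → R7=7&7=7
XOR R7, 7 → R7=7^7=0
ADD R6, 4 → R6=108+4=112
SUB R0, 2 → R0=6-2=4
CMP R0, 0  (cmp 4,0)
JGT L1: taken
LOAD R7, [R6] → R7=M[112]=15
SUB R4, R7 → R4=7-15=-8
LOAD R4, [R6] → R4=M[112]=15
AND R7, R4 → R7=15&15=15
XOR R7, 7 → R7=15^7=8
ADD R6, 4 → R6=112+4=116
SUB R0, 2 → R0=4-2=2
CMP R0, 0  (cmp 2,0)
JGT L1: taken
LOAD R7, [R6] → R7=M[116]=11
SUB R4, R7 → R4=15-11=4
LOAD R4, [R6] → R4=M[116]=11
AND R7, R4 → R7=11&11=11
XOR R7, 7 → R7=11^7=12
ADD R6, 4 → R6=116+4=120
SUB R0, 2 → R0=2-2=0
CMP R0, 0  (cmp 0,0)
JGT L1: not taken
SHL R4, 2 → R4=11<<2=44
STORE R7, [116] → M[116]=12
halt.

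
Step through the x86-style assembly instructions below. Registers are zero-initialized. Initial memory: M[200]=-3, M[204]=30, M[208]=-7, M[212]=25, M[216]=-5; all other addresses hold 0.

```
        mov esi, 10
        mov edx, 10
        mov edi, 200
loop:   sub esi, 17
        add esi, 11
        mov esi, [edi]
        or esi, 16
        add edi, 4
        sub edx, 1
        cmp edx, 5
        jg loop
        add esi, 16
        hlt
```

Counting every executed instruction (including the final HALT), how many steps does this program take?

45

after mov esi, 10: esi=10
after mov edx, 10: edx=10
after mov edi, 200: edi=200
after sub esi, 17: esi=10-17=-7
after add esi, 11: esi=(-7)+11=4
after mov esi, [edi]: esi=M[200]=-3
after or esi, 16: esi=(-3)|16=-3
after add edi, 4: edi=200+4=204
after sub edx, 1: edx=10-1=9
cmp edx, 5  (cmp 9,5)
jg loop: taken
after sub esi, 17: esi=(-3)-17=-20
after add esi, 11: esi=(-20)+11=-9
after mov esi, [edi]: esi=M[204]=30
after or esi, 16: esi=30|16=30
after add edi, 4: edi=204+4=208
after sub edx, 1: edx=9-1=8
cmp edx, 5  (cmp 8,5)
jg loop: taken
after sub esi, 17: esi=30-17=13
after add esi, 11: esi=13+11=24
after mov esi, [edi]: esi=M[208]=-7
after or esi, 16: esi=(-7)|16=-7
after add edi, 4: edi=208+4=212
after sub edx, 1: edx=8-1=7
cmp edx, 5  (cmp 7,5)
jg loop: taken
after sub esi, 17: esi=(-7)-17=-24
after add esi, 11: esi=(-24)+11=-13
after mov esi, [edi]: esi=M[212]=25
after or esi, 16: esi=25|16=25
after add edi, 4: edi=212+4=216
after sub edx, 1: edx=7-1=6
cmp edx, 5  (cmp 6,5)
jg loop: taken
after sub esi, 17: esi=25-17=8
after add esi, 11: esi=8+11=19
after mov esi, [edi]: esi=M[216]=-5
after or esi, 16: esi=(-5)|16=-5
after add edi, 4: edi=216+4=220
after sub edx, 1: edx=6-1=5
cmp edx, 5  (cmp 5,5)
jg loop: not taken
after add esi, 16: esi=(-5)+16=11
halt.
Total executed instructions: 45.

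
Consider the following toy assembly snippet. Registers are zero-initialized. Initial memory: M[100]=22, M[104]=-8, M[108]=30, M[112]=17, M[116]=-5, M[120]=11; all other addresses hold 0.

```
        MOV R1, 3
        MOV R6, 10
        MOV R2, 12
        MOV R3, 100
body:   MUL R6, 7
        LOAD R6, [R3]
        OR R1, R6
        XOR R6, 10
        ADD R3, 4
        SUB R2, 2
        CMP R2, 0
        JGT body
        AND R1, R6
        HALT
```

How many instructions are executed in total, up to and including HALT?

after MOV R1, 3: R1=3
after MOV R6, 10: R6=10
after MOV R2, 12: R2=12
after MOV R3, 100: R3=100
after MUL R6, 7: R6=10*7=70
after LOAD R6, [R3]: R6=M[100]=22
after OR R1, R6: R1=3|22=23
after XOR R6, 10: R6=22^10=28
after ADD R3, 4: R3=100+4=104
after SUB R2, 2: R2=12-2=10
CMP R2, 0  (cmp 10,0)
JGT body: taken
after MUL R6, 7: R6=28*7=196
after LOAD R6, [R3]: R6=M[104]=-8
after OR R1, R6: R1=23|(-8)=-1
after XOR R6, 10: R6=(-8)^10=-14
after ADD R3, 4: R3=104+4=108
after SUB R2, 2: R2=10-2=8
CMP R2, 0  (cmp 8,0)
JGT body: taken
after MUL R6, 7: R6=(-14)*7=-98
after LOAD R6, [R3]: R6=M[108]=30
after OR R1, R6: R1=(-1)|30=-1
after XOR R6, 10: R6=30^10=20
after ADD R3, 4: R3=108+4=112
after SUB R2, 2: R2=8-2=6
CMP R2, 0  (cmp 6,0)
JGT body: taken
after MUL R6, 7: R6=20*7=140
after LOAD R6, [R3]: R6=M[112]=17
after OR R1, R6: R1=(-1)|17=-1
after XOR R6, 10: R6=17^10=27
after ADD R3, 4: R3=112+4=116
after SUB R2, 2: R2=6-2=4
CMP R2, 0  (cmp 4,0)
JGT body: taken
after MUL R6, 7: R6=27*7=189
after LOAD R6, [R3]: R6=M[116]=-5
after OR R1, R6: R1=(-1)|(-5)=-1
after XOR R6, 10: R6=(-5)^10=-15
after ADD R3, 4: R3=116+4=120
after SUB R2, 2: R2=4-2=2
CMP R2, 0  (cmp 2,0)
JGT body: taken
after MUL R6, 7: R6=(-15)*7=-105
after LOAD R6, [R3]: R6=M[120]=11
after OR R1, R6: R1=(-1)|11=-1
after XOR R6, 10: R6=11^10=1
after ADD R3, 4: R3=120+4=124
after SUB R2, 2: R2=2-2=0
CMP R2, 0  (cmp 0,0)
JGT body: not taken
after AND R1, R6: R1=(-1)&1=1
halt.
Total executed instructions: 54.

54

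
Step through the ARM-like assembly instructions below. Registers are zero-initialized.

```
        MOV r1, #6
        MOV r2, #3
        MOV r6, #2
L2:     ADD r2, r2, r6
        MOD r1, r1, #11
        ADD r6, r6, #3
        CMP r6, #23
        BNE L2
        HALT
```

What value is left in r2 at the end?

80

r1=6
r2=3
r6=2
r2=3+2=5
r1=6%11=6
r6=2+3=5
CMP r6, #23  (cmp 5,23)
BNE L2: taken
r2=5+5=10
r1=6%11=6
r6=5+3=8
CMP r6, #23  (cmp 8,23)
BNE L2: taken
r2=10+8=18
r1=6%11=6
r6=8+3=11
CMP r6, #23  (cmp 11,23)
BNE L2: taken
r2=18+11=29
r1=6%11=6
r6=11+3=14
CMP r6, #23  (cmp 14,23)
BNE L2: taken
r2=29+14=43
r1=6%11=6
r6=14+3=17
CMP r6, #23  (cmp 17,23)
BNE L2: taken
r2=43+17=60
r1=6%11=6
r6=17+3=20
CMP r6, #23  (cmp 20,23)
BNE L2: taken
r2=60+20=80
r1=6%11=6
r6=20+3=23
CMP r6, #23  (cmp 23,23)
BNE L2: not taken
halt.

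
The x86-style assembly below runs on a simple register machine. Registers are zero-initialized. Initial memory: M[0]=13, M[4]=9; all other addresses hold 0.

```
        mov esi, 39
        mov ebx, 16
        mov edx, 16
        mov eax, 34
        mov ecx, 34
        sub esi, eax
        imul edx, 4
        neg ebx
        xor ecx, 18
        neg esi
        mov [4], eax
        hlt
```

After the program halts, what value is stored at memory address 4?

34

after mov esi, 39: esi=39
after mov ebx, 16: ebx=16
after mov edx, 16: edx=16
after mov eax, 34: eax=34
after mov ecx, 34: ecx=34
after sub esi, eax: esi=39-34=5
after imul edx, 4: edx=16*4=64
after neg ebx: ebx=-(16)=-16
after xor ecx, 18: ecx=34^18=48
after neg esi: esi=-(5)=-5
mov [4], eax → M[4]=34
halt.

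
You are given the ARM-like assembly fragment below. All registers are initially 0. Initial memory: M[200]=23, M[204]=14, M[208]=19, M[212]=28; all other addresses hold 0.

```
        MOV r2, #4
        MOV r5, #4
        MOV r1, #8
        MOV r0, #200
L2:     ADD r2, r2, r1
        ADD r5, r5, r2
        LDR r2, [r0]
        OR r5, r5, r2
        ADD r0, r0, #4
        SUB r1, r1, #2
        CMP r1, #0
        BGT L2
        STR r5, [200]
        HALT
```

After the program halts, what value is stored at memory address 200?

after MOV r2, #4: r2=4
after MOV r5, #4: r5=4
after MOV r1, #8: r1=8
after MOV r0, #200: r0=200
after ADD r2, r2, r1: r2=4+8=12
after ADD r5, r5, r2: r5=4+12=16
after LDR r2, [r0]: r2=M[200]=23
after OR r5, r5, r2: r5=16|23=23
after ADD r0, r0, #4: r0=200+4=204
after SUB r1, r1, #2: r1=8-2=6
CMP r1, #0  (cmp 6,0)
BGT L2: taken
after ADD r2, r2, r1: r2=23+6=29
after ADD r5, r5, r2: r5=23+29=52
after LDR r2, [r0]: r2=M[204]=14
after OR r5, r5, r2: r5=52|14=62
after ADD r0, r0, #4: r0=204+4=208
after SUB r1, r1, #2: r1=6-2=4
CMP r1, #0  (cmp 4,0)
BGT L2: taken
after ADD r2, r2, r1: r2=14+4=18
after ADD r5, r5, r2: r5=62+18=80
after LDR r2, [r0]: r2=M[208]=19
after OR r5, r5, r2: r5=80|19=83
after ADD r0, r0, #4: r0=208+4=212
after SUB r1, r1, #2: r1=4-2=2
CMP r1, #0  (cmp 2,0)
BGT L2: taken
after ADD r2, r2, r1: r2=19+2=21
after ADD r5, r5, r2: r5=83+21=104
after LDR r2, [r0]: r2=M[212]=28
after OR r5, r5, r2: r5=104|28=124
after ADD r0, r0, #4: r0=212+4=216
after SUB r1, r1, #2: r1=2-2=0
CMP r1, #0  (cmp 0,0)
BGT L2: not taken
STR r5, [200] → M[200]=124
halt.

124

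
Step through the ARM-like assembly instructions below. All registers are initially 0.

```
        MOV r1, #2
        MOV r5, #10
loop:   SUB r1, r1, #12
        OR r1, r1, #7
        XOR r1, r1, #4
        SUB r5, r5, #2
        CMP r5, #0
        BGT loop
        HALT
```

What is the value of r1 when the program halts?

after MOV r1, #2: r1=2
after MOV r5, #10: r5=10
after SUB r1, r1, #12: r1=2-12=-10
after OR r1, r1, #7: r1=(-10)|7=-9
after XOR r1, r1, #4: r1=(-9)^4=-13
after SUB r5, r5, #2: r5=10-2=8
CMP r5, #0  (cmp 8,0)
BGT loop: taken
after SUB r1, r1, #12: r1=(-13)-12=-25
after OR r1, r1, #7: r1=(-25)|7=-25
after XOR r1, r1, #4: r1=(-25)^4=-29
after SUB r5, r5, #2: r5=8-2=6
CMP r5, #0  (cmp 6,0)
BGT loop: taken
after SUB r1, r1, #12: r1=(-29)-12=-41
after OR r1, r1, #7: r1=(-41)|7=-41
after XOR r1, r1, #4: r1=(-41)^4=-45
after SUB r5, r5, #2: r5=6-2=4
CMP r5, #0  (cmp 4,0)
BGT loop: taken
after SUB r1, r1, #12: r1=(-45)-12=-57
after OR r1, r1, #7: r1=(-57)|7=-57
after XOR r1, r1, #4: r1=(-57)^4=-61
after SUB r5, r5, #2: r5=4-2=2
CMP r5, #0  (cmp 2,0)
BGT loop: taken
after SUB r1, r1, #12: r1=(-61)-12=-73
after OR r1, r1, #7: r1=(-73)|7=-73
after XOR r1, r1, #4: r1=(-73)^4=-77
after SUB r5, r5, #2: r5=2-2=0
CMP r5, #0  (cmp 0,0)
BGT loop: not taken
halt.

-77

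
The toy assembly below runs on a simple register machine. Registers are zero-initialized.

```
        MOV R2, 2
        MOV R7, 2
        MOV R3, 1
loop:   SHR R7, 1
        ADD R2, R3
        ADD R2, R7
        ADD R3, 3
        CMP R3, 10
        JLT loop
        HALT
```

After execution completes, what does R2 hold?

R2=2
R7=2
R3=1
R7=2>>1=1
R2=2+1=3
R2=3+1=4
R3=1+3=4
CMP R3, 10  (cmp 4,10)
JLT loop: taken
R7=1>>1=0
R2=4+4=8
R2=8+0=8
R3=4+3=7
CMP R3, 10  (cmp 7,10)
JLT loop: taken
R7=0>>1=0
R2=8+7=15
R2=15+0=15
R3=7+3=10
CMP R3, 10  (cmp 10,10)
JLT loop: not taken
halt.

15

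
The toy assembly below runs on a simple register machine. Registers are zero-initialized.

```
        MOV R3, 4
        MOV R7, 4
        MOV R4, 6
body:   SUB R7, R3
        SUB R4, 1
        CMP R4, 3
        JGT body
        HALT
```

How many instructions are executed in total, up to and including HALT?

16

R3=4
R7=4
R4=6
R7=4-4=0
R4=6-1=5
CMP R4, 3  (cmp 5,3)
JGT body: taken
R7=0-4=-4
R4=5-1=4
CMP R4, 3  (cmp 4,3)
JGT body: taken
R7=(-4)-4=-8
R4=4-1=3
CMP R4, 3  (cmp 3,3)
JGT body: not taken
halt.
Total executed instructions: 16.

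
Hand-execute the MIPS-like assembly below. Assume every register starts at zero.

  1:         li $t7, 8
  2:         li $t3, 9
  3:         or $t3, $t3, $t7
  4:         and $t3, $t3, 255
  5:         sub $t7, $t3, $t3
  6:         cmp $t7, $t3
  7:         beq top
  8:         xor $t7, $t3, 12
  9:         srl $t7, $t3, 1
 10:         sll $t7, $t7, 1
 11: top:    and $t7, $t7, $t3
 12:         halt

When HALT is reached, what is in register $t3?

after li $t7, 8: $t7=8
after li $t3, 9: $t3=9
after or $t3, $t3, $t7: $t3=9|8=9
after and $t3, $t3, 255: $t3=9&255=9
after sub $t7, $t3, $t3: $t7=9-9=0
cmp $t7, $t3  (cmp 0,9)
beq top: not taken
after xor $t7, $t3, 12: $t7=9^12=5
after srl $t7, $t3, 1: $t7=9>>1=4
after sll $t7, $t7, 1: $t7=4<<1=8
after and $t7, $t7, $t3: $t7=8&9=8
halt.

9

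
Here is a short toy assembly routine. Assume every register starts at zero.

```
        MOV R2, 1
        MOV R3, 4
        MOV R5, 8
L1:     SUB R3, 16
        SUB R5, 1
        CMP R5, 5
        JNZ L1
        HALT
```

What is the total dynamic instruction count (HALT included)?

16

R2=1
R3=4
R5=8
R3=4-16=-12
R5=8-1=7
CMP R5, 5  (cmp 7,5)
JNZ L1: taken
R3=(-12)-16=-28
R5=7-1=6
CMP R5, 5  (cmp 6,5)
JNZ L1: taken
R3=(-28)-16=-44
R5=6-1=5
CMP R5, 5  (cmp 5,5)
JNZ L1: not taken
halt.
Total executed instructions: 16.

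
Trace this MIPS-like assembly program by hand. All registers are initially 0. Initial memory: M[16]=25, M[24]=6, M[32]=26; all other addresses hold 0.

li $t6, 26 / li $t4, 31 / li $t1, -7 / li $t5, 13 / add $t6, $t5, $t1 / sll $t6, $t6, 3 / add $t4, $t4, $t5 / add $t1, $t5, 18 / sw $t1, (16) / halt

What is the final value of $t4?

44

$t6=26
$t4=31
$t1=-7
$t5=13
$t6=13+(-7)=6
$t6=6<<3=48
$t4=31+13=44
$t1=13+18=31
sw $t1, (16) → M[16]=31
halt.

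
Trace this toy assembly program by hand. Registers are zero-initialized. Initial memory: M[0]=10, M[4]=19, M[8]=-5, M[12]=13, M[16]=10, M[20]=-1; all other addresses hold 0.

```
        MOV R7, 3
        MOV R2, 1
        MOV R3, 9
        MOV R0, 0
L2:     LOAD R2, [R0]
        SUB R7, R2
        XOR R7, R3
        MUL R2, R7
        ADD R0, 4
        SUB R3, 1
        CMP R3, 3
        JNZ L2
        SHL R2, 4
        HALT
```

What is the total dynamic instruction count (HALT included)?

after MOV R7, 3: R7=3
after MOV R2, 1: R2=1
after MOV R3, 9: R3=9
after MOV R0, 0: R0=0
after LOAD R2, [R0]: R2=M[0]=10
after SUB R7, R2: R7=3-10=-7
after XOR R7, R3: R7=(-7)^9=-16
after MUL R2, R7: R2=10*(-16)=-160
after ADD R0, 4: R0=0+4=4
after SUB R3, 1: R3=9-1=8
CMP R3, 3  (cmp 8,3)
JNZ L2: taken
after LOAD R2, [R0]: R2=M[4]=19
after SUB R7, R2: R7=(-16)-19=-35
after XOR R7, R3: R7=(-35)^8=-43
after MUL R2, R7: R2=19*(-43)=-817
after ADD R0, 4: R0=4+4=8
after SUB R3, 1: R3=8-1=7
CMP R3, 3  (cmp 7,3)
JNZ L2: taken
after LOAD R2, [R0]: R2=M[8]=-5
after SUB R7, R2: R7=(-43)-(-5)=-38
after XOR R7, R3: R7=(-38)^7=-35
after MUL R2, R7: R2=(-5)*(-35)=175
after ADD R0, 4: R0=8+4=12
after SUB R3, 1: R3=7-1=6
CMP R3, 3  (cmp 6,3)
JNZ L2: taken
after LOAD R2, [R0]: R2=M[12]=13
after SUB R7, R2: R7=(-35)-13=-48
after XOR R7, R3: R7=(-48)^6=-42
after MUL R2, R7: R2=13*(-42)=-546
after ADD R0, 4: R0=12+4=16
after SUB R3, 1: R3=6-1=5
CMP R3, 3  (cmp 5,3)
JNZ L2: taken
after LOAD R2, [R0]: R2=M[16]=10
after SUB R7, R2: R7=(-42)-10=-52
after XOR R7, R3: R7=(-52)^5=-55
after MUL R2, R7: R2=10*(-55)=-550
after ADD R0, 4: R0=16+4=20
after SUB R3, 1: R3=5-1=4
CMP R3, 3  (cmp 4,3)
JNZ L2: taken
after LOAD R2, [R0]: R2=M[20]=-1
after SUB R7, R2: R7=(-55)-(-1)=-54
after XOR R7, R3: R7=(-54)^4=-50
after MUL R2, R7: R2=(-1)*(-50)=50
after ADD R0, 4: R0=20+4=24
after SUB R3, 1: R3=4-1=3
CMP R3, 3  (cmp 3,3)
JNZ L2: not taken
after SHL R2, 4: R2=50<<4=800
halt.
Total executed instructions: 54.

54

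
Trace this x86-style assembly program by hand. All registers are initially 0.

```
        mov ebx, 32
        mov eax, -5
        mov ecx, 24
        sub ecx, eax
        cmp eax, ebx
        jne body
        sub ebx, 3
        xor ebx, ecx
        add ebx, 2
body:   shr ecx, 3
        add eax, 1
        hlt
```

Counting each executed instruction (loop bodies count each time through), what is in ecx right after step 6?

mov ebx, 32 → ebx=32
mov eax, -5 → eax=-5
mov ecx, 24 → ecx=24
sub ecx, eax → ecx=24-(-5)=29
cmp eax, ebx  (cmp -5,32)
jne body: taken
After step 6: ecx = 29.

29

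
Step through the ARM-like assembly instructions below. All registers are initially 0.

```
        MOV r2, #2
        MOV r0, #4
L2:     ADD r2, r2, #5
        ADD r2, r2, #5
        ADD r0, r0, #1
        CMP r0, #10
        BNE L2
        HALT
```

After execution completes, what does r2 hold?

62

after MOV r2, #2: r2=2
after MOV r0, #4: r0=4
after ADD r2, r2, #5: r2=2+5=7
after ADD r2, r2, #5: r2=7+5=12
after ADD r0, r0, #1: r0=4+1=5
CMP r0, #10  (cmp 5,10)
BNE L2: taken
after ADD r2, r2, #5: r2=12+5=17
after ADD r2, r2, #5: r2=17+5=22
after ADD r0, r0, #1: r0=5+1=6
CMP r0, #10  (cmp 6,10)
BNE L2: taken
after ADD r2, r2, #5: r2=22+5=27
after ADD r2, r2, #5: r2=27+5=32
after ADD r0, r0, #1: r0=6+1=7
CMP r0, #10  (cmp 7,10)
BNE L2: taken
after ADD r2, r2, #5: r2=32+5=37
after ADD r2, r2, #5: r2=37+5=42
after ADD r0, r0, #1: r0=7+1=8
CMP r0, #10  (cmp 8,10)
BNE L2: taken
after ADD r2, r2, #5: r2=42+5=47
after ADD r2, r2, #5: r2=47+5=52
after ADD r0, r0, #1: r0=8+1=9
CMP r0, #10  (cmp 9,10)
BNE L2: taken
after ADD r2, r2, #5: r2=52+5=57
after ADD r2, r2, #5: r2=57+5=62
after ADD r0, r0, #1: r0=9+1=10
CMP r0, #10  (cmp 10,10)
BNE L2: not taken
halt.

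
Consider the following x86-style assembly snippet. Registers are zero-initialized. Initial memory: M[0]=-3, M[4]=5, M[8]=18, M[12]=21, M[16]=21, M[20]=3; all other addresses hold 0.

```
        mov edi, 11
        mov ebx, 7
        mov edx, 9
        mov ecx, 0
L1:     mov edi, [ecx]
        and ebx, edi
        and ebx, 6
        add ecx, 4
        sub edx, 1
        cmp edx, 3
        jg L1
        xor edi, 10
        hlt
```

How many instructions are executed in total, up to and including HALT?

after mov edi, 11: edi=11
after mov ebx, 7: ebx=7
after mov edx, 9: edx=9
after mov ecx, 0: ecx=0
after mov edi, [ecx]: edi=M[0]=-3
after and ebx, edi: ebx=7&(-3)=5
after and ebx, 6: ebx=5&6=4
after add ecx, 4: ecx=0+4=4
after sub edx, 1: edx=9-1=8
cmp edx, 3  (cmp 8,3)
jg L1: taken
after mov edi, [ecx]: edi=M[4]=5
after and ebx, edi: ebx=4&5=4
after and ebx, 6: ebx=4&6=4
after add ecx, 4: ecx=4+4=8
after sub edx, 1: edx=8-1=7
cmp edx, 3  (cmp 7,3)
jg L1: taken
after mov edi, [ecx]: edi=M[8]=18
after and ebx, edi: ebx=4&18=0
after and ebx, 6: ebx=0&6=0
after add ecx, 4: ecx=8+4=12
after sub edx, 1: edx=7-1=6
cmp edx, 3  (cmp 6,3)
jg L1: taken
after mov edi, [ecx]: edi=M[12]=21
after and ebx, edi: ebx=0&21=0
after and ebx, 6: ebx=0&6=0
after add ecx, 4: ecx=12+4=16
after sub edx, 1: edx=6-1=5
cmp edx, 3  (cmp 5,3)
jg L1: taken
after mov edi, [ecx]: edi=M[16]=21
after and ebx, edi: ebx=0&21=0
after and ebx, 6: ebx=0&6=0
after add ecx, 4: ecx=16+4=20
after sub edx, 1: edx=5-1=4
cmp edx, 3  (cmp 4,3)
jg L1: taken
after mov edi, [ecx]: edi=M[20]=3
after and ebx, edi: ebx=0&3=0
after and ebx, 6: ebx=0&6=0
after add ecx, 4: ecx=20+4=24
after sub edx, 1: edx=4-1=3
cmp edx, 3  (cmp 3,3)
jg L1: not taken
after xor edi, 10: edi=3^10=9
halt.
Total executed instructions: 48.

48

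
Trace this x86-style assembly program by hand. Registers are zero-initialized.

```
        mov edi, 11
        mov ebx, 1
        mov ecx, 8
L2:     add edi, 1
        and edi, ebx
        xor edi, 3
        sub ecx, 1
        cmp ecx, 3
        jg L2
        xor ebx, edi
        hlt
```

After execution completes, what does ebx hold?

2

edi=11
ebx=1
ecx=8
edi=11+1=12
edi=12&1=0
edi=0^3=3
ecx=8-1=7
cmp ecx, 3  (cmp 7,3)
jg L2: taken
edi=3+1=4
edi=4&1=0
edi=0^3=3
ecx=7-1=6
cmp ecx, 3  (cmp 6,3)
jg L2: taken
edi=3+1=4
edi=4&1=0
edi=0^3=3
ecx=6-1=5
cmp ecx, 3  (cmp 5,3)
jg L2: taken
edi=3+1=4
edi=4&1=0
edi=0^3=3
ecx=5-1=4
cmp ecx, 3  (cmp 4,3)
jg L2: taken
edi=3+1=4
edi=4&1=0
edi=0^3=3
ecx=4-1=3
cmp ecx, 3  (cmp 3,3)
jg L2: not taken
ebx=1^3=2
halt.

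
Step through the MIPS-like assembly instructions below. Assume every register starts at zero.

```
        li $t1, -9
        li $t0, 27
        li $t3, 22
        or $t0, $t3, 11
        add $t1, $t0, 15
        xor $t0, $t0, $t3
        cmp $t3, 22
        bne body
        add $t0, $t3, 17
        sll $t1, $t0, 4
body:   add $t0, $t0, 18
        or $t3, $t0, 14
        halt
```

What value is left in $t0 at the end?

after li $t1, -9: $t1=-9
after li $t0, 27: $t0=27
after li $t3, 22: $t3=22
after or $t0, $t3, 11: $t0=22|11=31
after add $t1, $t0, 15: $t1=31+15=46
after xor $t0, $t0, $t3: $t0=31^22=9
cmp $t3, 22  (cmp 22,22)
bne body: not taken
after add $t0, $t3, 17: $t0=22+17=39
after sll $t1, $t0, 4: $t1=39<<4=624
after add $t0, $t0, 18: $t0=39+18=57
after or $t3, $t0, 14: $t3=57|14=63
halt.

57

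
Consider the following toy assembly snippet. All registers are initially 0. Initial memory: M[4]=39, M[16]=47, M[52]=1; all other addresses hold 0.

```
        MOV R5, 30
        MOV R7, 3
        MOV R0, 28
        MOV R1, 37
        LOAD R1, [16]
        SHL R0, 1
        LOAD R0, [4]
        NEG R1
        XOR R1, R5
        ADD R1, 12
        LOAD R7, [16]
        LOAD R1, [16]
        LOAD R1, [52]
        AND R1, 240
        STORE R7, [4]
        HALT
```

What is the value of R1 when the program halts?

R5=30
R7=3
R0=28
R1=37
R1=M[16]=47
R0=28<<1=56
R0=M[4]=39
R1=-(47)=-47
R1=(-47)^30=-49
R1=(-49)+12=-37
R7=M[16]=47
R1=M[16]=47
R1=M[52]=1
R1=1&240=0
STORE R7, [4] → M[4]=47
halt.

0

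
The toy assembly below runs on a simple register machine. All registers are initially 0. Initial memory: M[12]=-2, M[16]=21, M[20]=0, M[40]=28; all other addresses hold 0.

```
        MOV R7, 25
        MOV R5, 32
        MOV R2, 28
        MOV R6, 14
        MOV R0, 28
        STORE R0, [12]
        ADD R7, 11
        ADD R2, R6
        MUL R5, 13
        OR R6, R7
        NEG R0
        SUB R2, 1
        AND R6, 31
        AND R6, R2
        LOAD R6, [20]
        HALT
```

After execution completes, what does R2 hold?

R7=25
R5=32
R2=28
R6=14
R0=28
STORE R0, [12] → M[12]=28
R7=25+11=36
R2=28+14=42
R5=32*13=416
R6=14|36=46
R0=-(28)=-28
R2=42-1=41
R6=46&31=14
R6=14&41=8
R6=M[20]=0
halt.

41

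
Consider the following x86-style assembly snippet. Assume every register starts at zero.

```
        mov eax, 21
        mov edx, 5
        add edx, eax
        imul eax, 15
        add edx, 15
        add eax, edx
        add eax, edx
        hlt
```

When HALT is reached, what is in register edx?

after mov eax, 21: eax=21
after mov edx, 5: edx=5
after add edx, eax: edx=5+21=26
after imul eax, 15: eax=21*15=315
after add edx, 15: edx=26+15=41
after add eax, edx: eax=315+41=356
after add eax, edx: eax=356+41=397
halt.

41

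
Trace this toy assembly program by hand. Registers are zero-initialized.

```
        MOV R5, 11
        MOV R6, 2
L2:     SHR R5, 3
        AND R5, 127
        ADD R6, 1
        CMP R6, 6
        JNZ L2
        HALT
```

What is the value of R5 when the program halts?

MOV R5, 11 → R5=11
MOV R6, 2 → R6=2
SHR R5, 3 → R5=11>>3=1
AND R5, 127 → R5=1&127=1
ADD R6, 1 → R6=2+1=3
CMP R6, 6  (cmp 3,6)
JNZ L2: taken
SHR R5, 3 → R5=1>>3=0
AND R5, 127 → R5=0&127=0
ADD R6, 1 → R6=3+1=4
CMP R6, 6  (cmp 4,6)
JNZ L2: taken
SHR R5, 3 → R5=0>>3=0
AND R5, 127 → R5=0&127=0
ADD R6, 1 → R6=4+1=5
CMP R6, 6  (cmp 5,6)
JNZ L2: taken
SHR R5, 3 → R5=0>>3=0
AND R5, 127 → R5=0&127=0
ADD R6, 1 → R6=5+1=6
CMP R6, 6  (cmp 6,6)
JNZ L2: not taken
halt.

0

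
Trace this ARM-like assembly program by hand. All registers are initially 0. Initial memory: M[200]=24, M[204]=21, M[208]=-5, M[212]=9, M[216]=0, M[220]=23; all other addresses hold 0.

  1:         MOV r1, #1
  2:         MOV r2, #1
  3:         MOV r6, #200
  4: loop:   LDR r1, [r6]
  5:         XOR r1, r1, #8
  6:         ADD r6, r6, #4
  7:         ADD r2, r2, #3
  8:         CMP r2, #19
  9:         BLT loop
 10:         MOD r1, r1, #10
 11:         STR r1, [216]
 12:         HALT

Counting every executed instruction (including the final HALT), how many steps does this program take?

42

MOV r1, #1 → r1=1
MOV r2, #1 → r2=1
MOV r6, #200 → r6=200
LDR r1, [r6] → r1=M[200]=24
XOR r1, r1, #8 → r1=24^8=16
ADD r6, r6, #4 → r6=200+4=204
ADD r2, r2, #3 → r2=1+3=4
CMP r2, #19  (cmp 4,19)
BLT loop: taken
LDR r1, [r6] → r1=M[204]=21
XOR r1, r1, #8 → r1=21^8=29
ADD r6, r6, #4 → r6=204+4=208
ADD r2, r2, #3 → r2=4+3=7
CMP r2, #19  (cmp 7,19)
BLT loop: taken
LDR r1, [r6] → r1=M[208]=-5
XOR r1, r1, #8 → r1=(-5)^8=-13
ADD r6, r6, #4 → r6=208+4=212
ADD r2, r2, #3 → r2=7+3=10
CMP r2, #19  (cmp 10,19)
BLT loop: taken
LDR r1, [r6] → r1=M[212]=9
XOR r1, r1, #8 → r1=9^8=1
ADD r6, r6, #4 → r6=212+4=216
ADD r2, r2, #3 → r2=10+3=13
CMP r2, #19  (cmp 13,19)
BLT loop: taken
LDR r1, [r6] → r1=M[216]=0
XOR r1, r1, #8 → r1=0^8=8
ADD r6, r6, #4 → r6=216+4=220
ADD r2, r2, #3 → r2=13+3=16
CMP r2, #19  (cmp 16,19)
BLT loop: taken
LDR r1, [r6] → r1=M[220]=23
XOR r1, r1, #8 → r1=23^8=31
ADD r6, r6, #4 → r6=220+4=224
ADD r2, r2, #3 → r2=16+3=19
CMP r2, #19  (cmp 19,19)
BLT loop: not taken
MOD r1, r1, #10 → r1=31%10=1
STR r1, [216] → M[216]=1
halt.
Total executed instructions: 42.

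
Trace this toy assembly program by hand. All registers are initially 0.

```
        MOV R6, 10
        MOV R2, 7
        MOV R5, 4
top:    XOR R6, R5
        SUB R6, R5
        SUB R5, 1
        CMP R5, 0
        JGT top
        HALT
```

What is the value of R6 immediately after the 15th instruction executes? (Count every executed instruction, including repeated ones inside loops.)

after MOV R6, 10: R6=10
after MOV R2, 7: R2=7
after MOV R5, 4: R5=4
after XOR R6, R5: R6=10^4=14
after SUB R6, R5: R6=14-4=10
after SUB R5, 1: R5=4-1=3
CMP R5, 0  (cmp 3,0)
JGT top: taken
after XOR R6, R5: R6=10^3=9
after SUB R6, R5: R6=9-3=6
after SUB R5, 1: R5=3-1=2
CMP R5, 0  (cmp 2,0)
JGT top: taken
after XOR R6, R5: R6=6^2=4
after SUB R6, R5: R6=4-2=2
After step 15: R6 = 2.

2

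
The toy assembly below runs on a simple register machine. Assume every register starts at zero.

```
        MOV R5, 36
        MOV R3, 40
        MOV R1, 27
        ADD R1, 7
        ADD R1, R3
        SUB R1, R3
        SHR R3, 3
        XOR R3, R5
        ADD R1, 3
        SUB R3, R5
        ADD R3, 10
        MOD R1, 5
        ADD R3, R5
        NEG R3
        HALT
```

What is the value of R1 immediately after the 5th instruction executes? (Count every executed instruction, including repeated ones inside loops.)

after MOV R5, 36: R5=36
after MOV R3, 40: R3=40
after MOV R1, 27: R1=27
after ADD R1, 7: R1=27+7=34
after ADD R1, R3: R1=34+40=74
After step 5: R1 = 74.

74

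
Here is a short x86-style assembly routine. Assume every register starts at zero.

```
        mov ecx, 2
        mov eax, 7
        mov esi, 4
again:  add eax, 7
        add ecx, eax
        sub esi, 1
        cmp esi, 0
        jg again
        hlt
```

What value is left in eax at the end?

after mov ecx, 2: ecx=2
after mov eax, 7: eax=7
after mov esi, 4: esi=4
after add eax, 7: eax=7+7=14
after add ecx, eax: ecx=2+14=16
after sub esi, 1: esi=4-1=3
cmp esi, 0  (cmp 3,0)
jg again: taken
after add eax, 7: eax=14+7=21
after add ecx, eax: ecx=16+21=37
after sub esi, 1: esi=3-1=2
cmp esi, 0  (cmp 2,0)
jg again: taken
after add eax, 7: eax=21+7=28
after add ecx, eax: ecx=37+28=65
after sub esi, 1: esi=2-1=1
cmp esi, 0  (cmp 1,0)
jg again: taken
after add eax, 7: eax=28+7=35
after add ecx, eax: ecx=65+35=100
after sub esi, 1: esi=1-1=0
cmp esi, 0  (cmp 0,0)
jg again: not taken
halt.

35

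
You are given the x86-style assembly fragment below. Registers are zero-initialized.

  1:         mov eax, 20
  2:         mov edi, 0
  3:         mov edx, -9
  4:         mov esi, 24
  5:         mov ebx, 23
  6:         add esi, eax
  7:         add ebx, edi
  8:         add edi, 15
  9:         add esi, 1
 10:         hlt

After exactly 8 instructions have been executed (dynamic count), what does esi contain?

44

eax=20
edi=0
edx=-9
esi=24
ebx=23
esi=24+20=44
ebx=23+0=23
edi=0+15=15
After step 8: esi = 44.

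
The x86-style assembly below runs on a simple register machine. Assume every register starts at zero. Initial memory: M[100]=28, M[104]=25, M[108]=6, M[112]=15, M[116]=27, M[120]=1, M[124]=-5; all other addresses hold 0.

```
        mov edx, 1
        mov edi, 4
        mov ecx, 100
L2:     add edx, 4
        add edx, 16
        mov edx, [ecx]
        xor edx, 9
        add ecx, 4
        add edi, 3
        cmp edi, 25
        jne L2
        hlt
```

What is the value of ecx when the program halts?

edx=1
edi=4
ecx=100
edx=1+4=5
edx=5+16=21
edx=M[100]=28
edx=28^9=21
ecx=100+4=104
edi=4+3=7
cmp edi, 25  (cmp 7,25)
jne L2: taken
edx=21+4=25
edx=25+16=41
edx=M[104]=25
edx=25^9=16
ecx=104+4=108
edi=7+3=10
cmp edi, 25  (cmp 10,25)
jne L2: taken
edx=16+4=20
edx=20+16=36
edx=M[108]=6
edx=6^9=15
ecx=108+4=112
edi=10+3=13
cmp edi, 25  (cmp 13,25)
jne L2: taken
edx=15+4=19
edx=19+16=35
edx=M[112]=15
edx=15^9=6
ecx=112+4=116
edi=13+3=16
cmp edi, 25  (cmp 16,25)
jne L2: taken
edx=6+4=10
edx=10+16=26
edx=M[116]=27
edx=27^9=18
ecx=116+4=120
edi=16+3=19
cmp edi, 25  (cmp 19,25)
jne L2: taken
edx=18+4=22
edx=22+16=38
edx=M[120]=1
edx=1^9=8
ecx=120+4=124
edi=19+3=22
cmp edi, 25  (cmp 22,25)
jne L2: taken
edx=8+4=12
edx=12+16=28
edx=M[124]=-5
edx=(-5)^9=-14
ecx=124+4=128
edi=22+3=25
cmp edi, 25  (cmp 25,25)
jne L2: not taken
halt.

128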